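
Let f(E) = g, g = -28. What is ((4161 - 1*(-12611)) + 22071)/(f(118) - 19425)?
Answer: -5549/2779 ≈ -1.9968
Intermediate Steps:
f(E) = -28
((4161 - 1*(-12611)) + 22071)/(f(118) - 19425) = ((4161 - 1*(-12611)) + 22071)/(-28 - 19425) = ((4161 + 12611) + 22071)/(-19453) = (16772 + 22071)*(-1/19453) = 38843*(-1/19453) = -5549/2779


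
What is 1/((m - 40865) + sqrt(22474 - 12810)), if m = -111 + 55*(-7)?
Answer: -41361/1710722657 - 8*sqrt(151)/1710722657 ≈ -2.4235e-5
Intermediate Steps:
m = -496 (m = -111 - 385 = -496)
1/((m - 40865) + sqrt(22474 - 12810)) = 1/((-496 - 40865) + sqrt(22474 - 12810)) = 1/(-41361 + sqrt(9664)) = 1/(-41361 + 8*sqrt(151))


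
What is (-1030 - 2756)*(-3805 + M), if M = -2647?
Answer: 24427272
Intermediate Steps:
(-1030 - 2756)*(-3805 + M) = (-1030 - 2756)*(-3805 - 2647) = -3786*(-6452) = 24427272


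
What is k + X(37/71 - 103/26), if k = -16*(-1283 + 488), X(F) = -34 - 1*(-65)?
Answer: 12751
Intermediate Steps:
X(F) = 31 (X(F) = -34 + 65 = 31)
k = 12720 (k = -16*(-795) = 12720)
k + X(37/71 - 103/26) = 12720 + 31 = 12751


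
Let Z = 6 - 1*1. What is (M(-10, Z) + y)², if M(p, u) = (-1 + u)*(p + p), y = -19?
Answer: 9801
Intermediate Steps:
Z = 5 (Z = 6 - 1 = 5)
M(p, u) = 2*p*(-1 + u) (M(p, u) = (-1 + u)*(2*p) = 2*p*(-1 + u))
(M(-10, Z) + y)² = (2*(-10)*(-1 + 5) - 19)² = (2*(-10)*4 - 19)² = (-80 - 19)² = (-99)² = 9801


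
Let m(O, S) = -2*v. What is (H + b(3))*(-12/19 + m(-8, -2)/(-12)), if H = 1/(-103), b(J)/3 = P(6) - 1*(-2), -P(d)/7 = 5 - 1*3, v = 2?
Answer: 63053/5871 ≈ 10.740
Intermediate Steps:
P(d) = -14 (P(d) = -7*(5 - 1*3) = -7*(5 - 3) = -7*2 = -14)
m(O, S) = -4 (m(O, S) = -2*2 = -4)
b(J) = -36 (b(J) = 3*(-14 - 1*(-2)) = 3*(-14 + 2) = 3*(-12) = -36)
H = -1/103 ≈ -0.0097087
(H + b(3))*(-12/19 + m(-8, -2)/(-12)) = (-1/103 - 36)*(-12/19 - 4/(-12)) = -3709*(-12*1/19 - 4*(-1/12))/103 = -3709*(-12/19 + 1/3)/103 = -3709/103*(-17/57) = 63053/5871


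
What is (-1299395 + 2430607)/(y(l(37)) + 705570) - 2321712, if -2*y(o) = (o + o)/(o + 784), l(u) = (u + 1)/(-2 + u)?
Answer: -22506257098271564/9693826211 ≈ -2.3217e+6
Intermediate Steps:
l(u) = (1 + u)/(-2 + u)
y(o) = -o/(784 + o) (y(o) = -(o + o)/(2*(o + 784)) = -2*o/(2*(784 + o)) = -o/(784 + o))
(-1299395 + 2430607)/(y(l(37)) + 705570) - 2321712 = (-1299395 + 2430607)/(-(1 + 37)/(-2 + 37)/(784 + (1 + 37)/(-2 + 37)) + 705570) - 2321712 = 1131212/(-38/35/(784 + 38/35) + 705570) - 2321712 = 1131212/(-(1/35)*38/(784 + (1/35)*38) + 705570) - 2321712 = 1131212/(-1*38/35/(784 + 38/35) + 705570) - 2321712 = 1131212/(-1*38/35/27478/35 + 705570) - 2321712 = 1131212/(-1*38/35*35/27478 + 705570) - 2321712 = 1131212/(-19/13739 + 705570) - 2321712 = 1131212/(9693826211/13739) - 2321712 = 1131212*(13739/9693826211) - 2321712 = 15541721668/9693826211 - 2321712 = -22506257098271564/9693826211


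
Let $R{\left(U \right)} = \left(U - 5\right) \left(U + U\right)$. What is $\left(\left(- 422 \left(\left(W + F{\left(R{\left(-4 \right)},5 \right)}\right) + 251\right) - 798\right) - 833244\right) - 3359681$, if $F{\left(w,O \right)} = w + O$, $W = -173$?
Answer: $-4259133$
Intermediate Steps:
$R{\left(U \right)} = 2 U \left(-5 + U\right)$ ($R{\left(U \right)} = \left(-5 + U\right) 2 U = 2 U \left(-5 + U\right)$)
$F{\left(w,O \right)} = O + w$
$\left(\left(- 422 \left(\left(W + F{\left(R{\left(-4 \right)},5 \right)}\right) + 251\right) - 798\right) - 833244\right) - 3359681 = \left(\left(- 422 \left(\left(-173 + \left(5 + 2 \left(-4\right) \left(-5 - 4\right)\right)\right) + 251\right) - 798\right) - 833244\right) - 3359681 = \left(\left(- 422 \left(\left(-173 + \left(5 + 2 \left(-4\right) \left(-9\right)\right)\right) + 251\right) - 798\right) - 833244\right) - 3359681 = \left(\left(- 422 \left(\left(-173 + \left(5 + 72\right)\right) + 251\right) - 798\right) - 833244\right) - 3359681 = \left(\left(- 422 \left(\left(-173 + 77\right) + 251\right) - 798\right) - 833244\right) - 3359681 = \left(\left(- 422 \left(-96 + 251\right) - 798\right) - 833244\right) - 3359681 = \left(\left(\left(-422\right) 155 - 798\right) - 833244\right) - 3359681 = \left(\left(-65410 - 798\right) - 833244\right) - 3359681 = \left(-66208 - 833244\right) - 3359681 = -899452 - 3359681 = -4259133$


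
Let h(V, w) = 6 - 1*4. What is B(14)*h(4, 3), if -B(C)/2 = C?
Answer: -56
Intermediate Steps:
B(C) = -2*C
h(V, w) = 2 (h(V, w) = 6 - 4 = 2)
B(14)*h(4, 3) = -2*14*2 = -28*2 = -56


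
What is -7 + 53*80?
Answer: 4233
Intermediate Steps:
-7 + 53*80 = -7 + 4240 = 4233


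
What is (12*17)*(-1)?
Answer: -204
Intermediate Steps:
(12*17)*(-1) = 204*(-1) = -204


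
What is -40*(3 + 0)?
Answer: -120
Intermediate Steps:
-40*(3 + 0) = -40*3 = -20*6 = -120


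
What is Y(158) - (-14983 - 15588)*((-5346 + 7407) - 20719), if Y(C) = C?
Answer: -570393560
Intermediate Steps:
Y(158) - (-14983 - 15588)*((-5346 + 7407) - 20719) = 158 - (-14983 - 15588)*((-5346 + 7407) - 20719) = 158 - (-30571)*(2061 - 20719) = 158 - (-30571)*(-18658) = 158 - 1*570393718 = 158 - 570393718 = -570393560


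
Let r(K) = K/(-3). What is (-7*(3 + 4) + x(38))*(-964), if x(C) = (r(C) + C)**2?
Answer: -5142940/9 ≈ -5.7144e+5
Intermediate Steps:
r(K) = -K/3 (r(K) = K*(-1/3) = -K/3)
x(C) = 4*C**2/9 (x(C) = (-C/3 + C)**2 = (2*C/3)**2 = 4*C**2/9)
(-7*(3 + 4) + x(38))*(-964) = (-7*(3 + 4) + (4/9)*38**2)*(-964) = (-7*7 + (4/9)*1444)*(-964) = (-49 + 5776/9)*(-964) = (5335/9)*(-964) = -5142940/9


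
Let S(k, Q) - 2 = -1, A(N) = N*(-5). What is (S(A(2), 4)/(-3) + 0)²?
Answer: ⅑ ≈ 0.11111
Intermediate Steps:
A(N) = -5*N
S(k, Q) = 1 (S(k, Q) = 2 - 1 = 1)
(S(A(2), 4)/(-3) + 0)² = (1/(-3) + 0)² = (-⅓*1 + 0)² = (-⅓ + 0)² = (-⅓)² = ⅑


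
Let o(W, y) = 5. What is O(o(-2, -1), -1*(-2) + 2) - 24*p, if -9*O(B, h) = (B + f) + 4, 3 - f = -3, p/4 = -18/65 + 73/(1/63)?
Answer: -86088421/195 ≈ -4.4148e+5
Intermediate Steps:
p = 1195668/65 (p = 4*(-18/65 + 73/(1/63)) = 4*(-18*1/65 + 73/(1/63)) = 4*(-18/65 + 73*63) = 4*(-18/65 + 4599) = 4*(298917/65) = 1195668/65 ≈ 18395.)
f = 6 (f = 3 - 1*(-3) = 3 + 3 = 6)
O(B, h) = -10/9 - B/9 (O(B, h) = -((B + 6) + 4)/9 = -((6 + B) + 4)/9 = -(10 + B)/9 = -10/9 - B/9)
O(o(-2, -1), -1*(-2) + 2) - 24*p = (-10/9 - ⅑*5) - 24*1195668/65 = (-10/9 - 5/9) - 28696032/65 = -5/3 - 28696032/65 = -86088421/195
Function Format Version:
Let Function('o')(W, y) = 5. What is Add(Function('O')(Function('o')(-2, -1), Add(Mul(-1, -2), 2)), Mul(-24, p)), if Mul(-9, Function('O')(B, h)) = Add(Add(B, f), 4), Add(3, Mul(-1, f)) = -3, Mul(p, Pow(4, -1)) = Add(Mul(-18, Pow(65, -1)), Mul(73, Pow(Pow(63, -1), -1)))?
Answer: Rational(-86088421, 195) ≈ -4.4148e+5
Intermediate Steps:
p = Rational(1195668, 65) (p = Mul(4, Add(Mul(-18, Pow(65, -1)), Mul(73, Pow(Pow(63, -1), -1)))) = Mul(4, Add(Mul(-18, Rational(1, 65)), Mul(73, Pow(Rational(1, 63), -1)))) = Mul(4, Add(Rational(-18, 65), Mul(73, 63))) = Mul(4, Add(Rational(-18, 65), 4599)) = Mul(4, Rational(298917, 65)) = Rational(1195668, 65) ≈ 18395.)
f = 6 (f = Add(3, Mul(-1, -3)) = Add(3, 3) = 6)
Function('O')(B, h) = Add(Rational(-10, 9), Mul(Rational(-1, 9), B)) (Function('O')(B, h) = Mul(Rational(-1, 9), Add(Add(B, 6), 4)) = Mul(Rational(-1, 9), Add(Add(6, B), 4)) = Mul(Rational(-1, 9), Add(10, B)) = Add(Rational(-10, 9), Mul(Rational(-1, 9), B)))
Add(Function('O')(Function('o')(-2, -1), Add(Mul(-1, -2), 2)), Mul(-24, p)) = Add(Add(Rational(-10, 9), Mul(Rational(-1, 9), 5)), Mul(-24, Rational(1195668, 65))) = Add(Add(Rational(-10, 9), Rational(-5, 9)), Rational(-28696032, 65)) = Add(Rational(-5, 3), Rational(-28696032, 65)) = Rational(-86088421, 195)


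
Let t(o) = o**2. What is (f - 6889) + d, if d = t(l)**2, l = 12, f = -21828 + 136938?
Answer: 128957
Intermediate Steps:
f = 115110
d = 20736 (d = (12**2)**2 = 144**2 = 20736)
(f - 6889) + d = (115110 - 6889) + 20736 = 108221 + 20736 = 128957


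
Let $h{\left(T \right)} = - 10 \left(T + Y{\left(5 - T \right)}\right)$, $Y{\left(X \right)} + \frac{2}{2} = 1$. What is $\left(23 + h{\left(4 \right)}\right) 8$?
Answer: $-136$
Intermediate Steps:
$Y{\left(X \right)} = 0$ ($Y{\left(X \right)} = -1 + 1 = 0$)
$h{\left(T \right)} = - 10 T$ ($h{\left(T \right)} = - 10 \left(T + 0\right) = - 10 T$)
$\left(23 + h{\left(4 \right)}\right) 8 = \left(23 - 40\right) 8 = \left(-17\right) 8 = -136$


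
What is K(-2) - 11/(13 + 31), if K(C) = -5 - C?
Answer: -13/4 ≈ -3.2500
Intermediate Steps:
K(-2) - 11/(13 + 31) = (-5 - 1*(-2)) - 11/(13 + 31) = (-5 + 2) - 11/44 = -3 - 11*1/44 = -3 - 1/4 = -13/4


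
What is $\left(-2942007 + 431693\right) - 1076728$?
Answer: $-3587042$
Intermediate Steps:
$\left(-2942007 + 431693\right) - 1076728 = -2510314 - 1076728 = -3587042$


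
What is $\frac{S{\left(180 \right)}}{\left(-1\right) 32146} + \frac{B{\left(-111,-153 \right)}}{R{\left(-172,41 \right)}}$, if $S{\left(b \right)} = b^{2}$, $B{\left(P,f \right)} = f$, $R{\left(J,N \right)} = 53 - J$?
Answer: $- \frac{678241}{401825} \approx -1.6879$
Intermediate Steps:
$\frac{S{\left(180 \right)}}{\left(-1\right) 32146} + \frac{B{\left(-111,-153 \right)}}{R{\left(-172,41 \right)}} = \frac{180^{2}}{\left(-1\right) 32146} - \frac{153}{53 - -172} = \frac{32400}{-32146} - \frac{153}{53 + 172} = 32400 \left(- \frac{1}{32146}\right) - \frac{153}{225} = - \frac{16200}{16073} - \frac{17}{25} = - \frac{678241}{401825}$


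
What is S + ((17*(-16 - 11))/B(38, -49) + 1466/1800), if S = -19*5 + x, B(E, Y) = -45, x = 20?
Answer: -57587/900 ≈ -63.986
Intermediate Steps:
S = -75 (S = -19*5 + 20 = -95 + 20 = -75)
S + ((17*(-16 - 11))/B(38, -49) + 1466/1800) = -75 + ((17*(-16 - 11))/(-45) + 1466/1800) = -75 + ((17*(-27))*(-1/45) + 1466*(1/1800)) = -75 + (-459*(-1/45) + 733/900) = -75 + (51/5 + 733/900) = -75 + 9913/900 = -57587/900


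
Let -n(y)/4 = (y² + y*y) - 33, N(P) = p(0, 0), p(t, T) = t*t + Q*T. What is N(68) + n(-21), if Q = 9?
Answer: -3396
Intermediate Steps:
p(t, T) = t² + 9*T (p(t, T) = t*t + 9*T = t² + 9*T)
N(P) = 0 (N(P) = 0² + 9*0 = 0 + 0 = 0)
n(y) = 132 - 8*y² (n(y) = -4*((y² + y*y) - 33) = -4*((y² + y²) - 33) = -4*(2*y² - 33) = -4*(-33 + 2*y²) = 132 - 8*y²)
N(68) + n(-21) = 0 + (132 - 8*(-21)²) = 0 + (132 - 8*441) = 0 + (132 - 3528) = 0 - 3396 = -3396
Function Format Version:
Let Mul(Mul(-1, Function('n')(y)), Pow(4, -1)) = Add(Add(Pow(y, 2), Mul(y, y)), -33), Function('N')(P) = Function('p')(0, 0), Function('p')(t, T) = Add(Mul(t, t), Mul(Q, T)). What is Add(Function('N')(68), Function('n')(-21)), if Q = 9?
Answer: -3396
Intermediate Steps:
Function('p')(t, T) = Add(Pow(t, 2), Mul(9, T)) (Function('p')(t, T) = Add(Mul(t, t), Mul(9, T)) = Add(Pow(t, 2), Mul(9, T)))
Function('N')(P) = 0 (Function('N')(P) = Add(Pow(0, 2), Mul(9, 0)) = Add(0, 0) = 0)
Function('n')(y) = Add(132, Mul(-8, Pow(y, 2))) (Function('n')(y) = Mul(-4, Add(Add(Pow(y, 2), Mul(y, y)), -33)) = Mul(-4, Add(Add(Pow(y, 2), Pow(y, 2)), -33)) = Mul(-4, Add(Mul(2, Pow(y, 2)), -33)) = Mul(-4, Add(-33, Mul(2, Pow(y, 2)))) = Add(132, Mul(-8, Pow(y, 2))))
Add(Function('N')(68), Function('n')(-21)) = Add(0, Add(132, Mul(-8, Pow(-21, 2)))) = Add(0, Add(132, Mul(-8, 441))) = Add(0, Add(132, -3528)) = Add(0, -3396) = -3396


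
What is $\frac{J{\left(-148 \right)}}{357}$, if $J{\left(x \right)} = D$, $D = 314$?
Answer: $\frac{314}{357} \approx 0.87955$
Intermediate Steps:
$J{\left(x \right)} = 314$
$\frac{J{\left(-148 \right)}}{357} = \frac{314}{357}$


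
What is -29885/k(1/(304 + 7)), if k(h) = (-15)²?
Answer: -5977/45 ≈ -132.82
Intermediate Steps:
k(h) = 225
-29885/k(1/(304 + 7)) = -29885/225 = -29885*1/225 = -5977/45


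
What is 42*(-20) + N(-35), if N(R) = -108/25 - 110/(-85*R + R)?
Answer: -6206027/7350 ≈ -844.36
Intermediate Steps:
N(R) = -108/25 + 55/(42*R) (N(R) = -108*1/25 - 110*(-1/(84*R)) = -108/25 - (-55)/(42*R) = -108/25 + 55/(42*R))
42*(-20) + N(-35) = 42*(-20) + (1/1050)*(1375 - 4536*(-35))/(-35) = -840 + (1/1050)*(-1/35)*(1375 + 158760) = -840 + (1/1050)*(-1/35)*160135 = -840 - 32027/7350 = -6206027/7350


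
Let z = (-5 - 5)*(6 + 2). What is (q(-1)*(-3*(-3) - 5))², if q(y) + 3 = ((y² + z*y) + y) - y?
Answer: 97344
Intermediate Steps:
z = -80 (z = -10*8 = -80)
q(y) = -3 + y² - 80*y (q(y) = -3 + (((y² - 80*y) + y) - y) = -3 + ((y² - 79*y) - y) = -3 + (y² - 80*y) = -3 + y² - 80*y)
(q(-1)*(-3*(-3) - 5))² = ((-3 + (-1)² - 80*(-1))*(-3*(-3) - 5))² = ((-3 + 1 + 80)*(9 - 5))² = (78*4)² = 312² = 97344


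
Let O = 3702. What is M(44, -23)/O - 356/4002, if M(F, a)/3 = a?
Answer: -265675/2469234 ≈ -0.10759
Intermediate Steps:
M(F, a) = 3*a
M(44, -23)/O - 356/4002 = (3*(-23))/3702 - 356/4002 = -69*1/3702 - 356*1/4002 = -23/1234 - 178/2001 = -265675/2469234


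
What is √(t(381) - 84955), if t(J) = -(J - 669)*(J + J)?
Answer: √134501 ≈ 366.74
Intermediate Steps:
t(J) = -2*J*(-669 + J) (t(J) = -(-669 + J)*2*J = -2*J*(-669 + J))
√(t(381) - 84955) = √(2*381*(669 - 1*381) - 84955) = √(2*381*(669 - 381) - 84955) = √(2*381*288 - 84955) = √(219456 - 84955) = √134501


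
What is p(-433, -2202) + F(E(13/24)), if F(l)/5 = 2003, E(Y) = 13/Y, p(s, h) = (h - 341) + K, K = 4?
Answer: 7476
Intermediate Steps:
p(s, h) = -337 + h (p(s, h) = (h - 341) + 4 = (-341 + h) + 4 = -337 + h)
F(l) = 10015 (F(l) = 5*2003 = 10015)
p(-433, -2202) + F(E(13/24)) = (-337 - 2202) + 10015 = -2539 + 10015 = 7476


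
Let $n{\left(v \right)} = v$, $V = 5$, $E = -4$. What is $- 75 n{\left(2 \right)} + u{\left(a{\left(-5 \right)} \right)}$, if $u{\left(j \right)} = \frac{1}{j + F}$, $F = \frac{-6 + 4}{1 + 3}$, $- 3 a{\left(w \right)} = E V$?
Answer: $- \frac{5544}{37} \approx -149.84$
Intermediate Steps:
$a{\left(w \right)} = \frac{20}{3}$ ($a{\left(w \right)} = - \frac{\left(-4\right) 5}{3} = \left(- \frac{1}{3}\right) \left(-20\right) = \frac{20}{3}$)
$F = - \frac{1}{2}$ ($F = - \frac{2}{4} = \left(-2\right) \frac{1}{4} = - \frac{1}{2} \approx -0.5$)
$u{\left(j \right)} = \frac{1}{- \frac{1}{2} + j}$ ($u{\left(j \right)} = \frac{1}{j - \frac{1}{2}} = \frac{1}{- \frac{1}{2} + j}$)
$- 75 n{\left(2 \right)} + u{\left(a{\left(-5 \right)} \right)} = \left(-75\right) 2 + \frac{2}{-1 + 2 \cdot \frac{20}{3}} = -150 + \frac{2}{-1 + \frac{40}{3}} = -150 + \frac{2}{\frac{37}{3}} = -150 + 2 \cdot \frac{3}{37} = -150 + \frac{6}{37} = - \frac{5544}{37}$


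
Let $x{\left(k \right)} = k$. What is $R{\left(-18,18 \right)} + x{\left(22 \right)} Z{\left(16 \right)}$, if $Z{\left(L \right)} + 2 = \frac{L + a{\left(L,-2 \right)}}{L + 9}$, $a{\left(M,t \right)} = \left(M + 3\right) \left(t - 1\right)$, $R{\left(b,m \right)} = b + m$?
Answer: $- \frac{2002}{25} \approx -80.08$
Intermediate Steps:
$a{\left(M,t \right)} = \left(-1 + t\right) \left(3 + M\right)$ ($a{\left(M,t \right)} = \left(3 + M\right) \left(-1 + t\right) = \left(-1 + t\right) \left(3 + M\right)$)
$Z{\left(L \right)} = -2 + \frac{-9 - 2 L}{9 + L}$ ($Z{\left(L \right)} = -2 + \frac{L + \left(-3 - L + 3 \left(-2\right) + L \left(-2\right)\right)}{L + 9} = -2 + \frac{L - \left(9 + 3 L\right)}{9 + L} = -2 + \frac{-9 - 2 L}{9 + L}$)
$R{\left(-18,18 \right)} + x{\left(22 \right)} Z{\left(16 \right)} = \left(-18 + 18\right) + 22 \frac{-27 - 64}{9 + 16} = 0 + 22 \frac{-27 - 64}{25} = 0 + 22 \cdot \frac{1}{25} \left(-91\right) = 0 + 22 \left(- \frac{91}{25}\right) = 0 - \frac{2002}{25} = - \frac{2002}{25}$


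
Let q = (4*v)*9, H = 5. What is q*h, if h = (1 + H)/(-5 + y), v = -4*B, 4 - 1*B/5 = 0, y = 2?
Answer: 5760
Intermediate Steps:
B = 20 (B = 20 - 5*0 = 20 + 0 = 20)
v = -80 (v = -4*20 = -80)
h = -2 (h = (1 + 5)/(-5 + 2) = 6/(-3) = 6*(-⅓) = -2)
q = -2880 (q = (4*(-80))*9 = -320*9 = -2880)
q*h = -2880*(-2) = 5760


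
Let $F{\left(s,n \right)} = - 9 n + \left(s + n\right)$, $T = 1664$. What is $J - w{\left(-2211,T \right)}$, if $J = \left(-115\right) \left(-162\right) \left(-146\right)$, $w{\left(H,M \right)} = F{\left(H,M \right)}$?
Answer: $-2704457$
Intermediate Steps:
$F{\left(s,n \right)} = s - 8 n$ ($F{\left(s,n \right)} = - 9 n + \left(n + s\right) = s - 8 n$)
$w{\left(H,M \right)} = H - 8 M$
$J = -2719980$ ($J = 18630 \left(-146\right) = -2719980$)
$J - w{\left(-2211,T \right)} = -2719980 - \left(-2211 - 13312\right) = -2719980 - -15523 = -2719980 + 15523 = -2704457$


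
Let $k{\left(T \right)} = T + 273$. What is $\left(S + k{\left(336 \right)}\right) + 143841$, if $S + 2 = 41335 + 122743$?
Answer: $308526$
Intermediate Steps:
$k{\left(T \right)} = 273 + T$
$S = 164076$ ($S = -2 + \left(41335 + 122743\right) = -2 + 164078 = 164076$)
$\left(S + k{\left(336 \right)}\right) + 143841 = \left(164076 + \left(273 + 336\right)\right) + 143841 = \left(164076 + 609\right) + 143841 = 164685 + 143841 = 308526$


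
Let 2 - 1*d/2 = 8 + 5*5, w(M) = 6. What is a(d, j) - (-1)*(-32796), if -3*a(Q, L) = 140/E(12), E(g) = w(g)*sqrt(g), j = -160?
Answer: -32796 - 35*sqrt(3)/27 ≈ -32798.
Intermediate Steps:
E(g) = 6*sqrt(g)
d = -62 (d = 4 - 2*(8 + 5*5) = 4 - 2*(8 + 25) = 4 - 2*33 = 4 - 66 = -62)
a(Q, L) = -35*sqrt(3)/27 (a(Q, L) = -140/(3*(6*sqrt(12))) = -140/(3*(6*(2*sqrt(3)))) = -140/(3*(12*sqrt(3))) = -140*sqrt(3)/36/3 = -35*sqrt(3)/27)
a(d, j) - (-1)*(-32796) = -35*sqrt(3)/27 - (-1)*(-32796) = -35*sqrt(3)/27 - 1*32796 = -35*sqrt(3)/27 - 32796 = -32796 - 35*sqrt(3)/27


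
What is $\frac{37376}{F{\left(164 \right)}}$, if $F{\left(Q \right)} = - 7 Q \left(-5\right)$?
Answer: $\frac{9344}{1435} \approx 6.5115$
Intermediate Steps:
$F{\left(Q \right)} = 35 Q$
$\frac{37376}{F{\left(164 \right)}} = \frac{37376}{35 \cdot 164} = \frac{37376}{5740} = 37376 \cdot \frac{1}{5740} = \frac{9344}{1435}$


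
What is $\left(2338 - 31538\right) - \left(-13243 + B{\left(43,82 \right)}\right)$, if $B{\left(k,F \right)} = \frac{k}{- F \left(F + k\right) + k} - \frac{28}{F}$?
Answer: $- \frac{6677652398}{418487} \approx -15957.0$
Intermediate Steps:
$B{\left(k,F \right)} = - \frac{28}{F} + \frac{k}{k - F \left(F + k\right)}$ ($B{\left(k,F \right)} = \frac{k}{- F \left(F + k\right) + k} - \frac{28}{F} = \frac{k}{k - F \left(F + k\right)} - \frac{28}{F} = - \frac{28}{F} + \frac{k}{k - F \left(F + k\right)}$)
$\left(2338 - 31538\right) - \left(-13243 + B{\left(43,82 \right)}\right) = \left(2338 - 31538\right) + \left(13243 - \frac{- 28 \cdot 82^{2} + 28 \cdot 43 - 2378 \cdot 43}{82 \left(82^{2} - 43 + 82 \cdot 43\right)}\right) = -29200 + \left(13243 - \frac{\left(-28\right) 6724 + 1204 - 102254}{82 \left(6724 - 43 + 3526\right)}\right) = -29200 + \left(13243 - \frac{-188272 + 1204 - 102254}{82 \cdot 10207}\right) = -29200 + \left(13243 - \frac{1}{82} \cdot \frac{1}{10207} \left(-289322\right)\right) = -29200 + \left(13243 - - \frac{144661}{418487}\right) = -29200 + \left(13243 + \frac{144661}{418487}\right) = -29200 + \frac{5542168002}{418487} = - \frac{6677652398}{418487}$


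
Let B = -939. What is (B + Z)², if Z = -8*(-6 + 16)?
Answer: 1038361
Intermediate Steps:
Z = -80 (Z = -8*10 = -80)
(B + Z)² = (-939 - 80)² = (-1019)² = 1038361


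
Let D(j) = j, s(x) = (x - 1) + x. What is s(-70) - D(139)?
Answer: -280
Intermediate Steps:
s(x) = -1 + 2*x (s(x) = (-1 + x) + x = -1 + 2*x)
s(-70) - D(139) = (-1 + 2*(-70)) - 1*139 = (-1 - 140) - 139 = -141 - 139 = -280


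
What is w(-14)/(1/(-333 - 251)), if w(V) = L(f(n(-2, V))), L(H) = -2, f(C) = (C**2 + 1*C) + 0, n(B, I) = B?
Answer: 1168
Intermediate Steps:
f(C) = C + C**2 (f(C) = (C**2 + C) + 0 = (C + C**2) + 0 = C + C**2)
w(V) = -2
w(-14)/(1/(-333 - 251)) = -2/(1/(-333 - 251)) = -2/(1/(-584)) = -2/(-1/584) = -2*(-584) = 1168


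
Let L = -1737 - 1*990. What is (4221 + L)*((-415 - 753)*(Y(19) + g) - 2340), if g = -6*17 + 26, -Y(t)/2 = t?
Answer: 195433128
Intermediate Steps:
L = -2727 (L = -1737 - 990 = -2727)
Y(t) = -2*t
g = -76 (g = -102 + 26 = -76)
(4221 + L)*((-415 - 753)*(Y(19) + g) - 2340) = (4221 - 2727)*((-415 - 753)*(-2*19 - 76) - 2340) = 1494*(-1168*(-38 - 76) - 2340) = 1494*(-1168*(-114) - 2340) = 1494*(133152 - 2340) = 1494*130812 = 195433128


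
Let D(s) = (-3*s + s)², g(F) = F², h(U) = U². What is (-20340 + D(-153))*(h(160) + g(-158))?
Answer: 3706138944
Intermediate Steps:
D(s) = 4*s² (D(s) = (-2*s)² = 4*s²)
(-20340 + D(-153))*(h(160) + g(-158)) = (-20340 + 4*(-153)²)*(160² + (-158)²) = (-20340 + 4*23409)*(25600 + 24964) = (-20340 + 93636)*50564 = 73296*50564 = 3706138944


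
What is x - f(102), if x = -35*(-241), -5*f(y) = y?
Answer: 42277/5 ≈ 8455.4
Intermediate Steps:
f(y) = -y/5
x = 8435
x - f(102) = 8435 - (-1)*102/5 = 8435 - 1*(-102/5) = 8435 + 102/5 = 42277/5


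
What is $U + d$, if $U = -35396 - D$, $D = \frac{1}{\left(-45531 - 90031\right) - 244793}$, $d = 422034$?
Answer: $\frac{147059696491}{380355} \approx 3.8664 \cdot 10^{5}$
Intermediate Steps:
$D = - \frac{1}{380355}$ ($D = \frac{1}{\left(-45531 - 90031\right) - 244793} = \frac{1}{-135562 - 244793} = \frac{1}{-380355} = - \frac{1}{380355} \approx -2.6291 \cdot 10^{-6}$)
$U = - \frac{13463045579}{380355}$ ($U = -35396 - - \frac{1}{380355} = -35396 + \frac{1}{380355} = - \frac{13463045579}{380355} \approx -35396.0$)
$U + d = - \frac{13463045579}{380355} + 422034 = \frac{147059696491}{380355}$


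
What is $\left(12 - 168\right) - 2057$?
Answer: $-2213$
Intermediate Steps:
$\left(12 - 168\right) - 2057 = -156 - 2057 = -2213$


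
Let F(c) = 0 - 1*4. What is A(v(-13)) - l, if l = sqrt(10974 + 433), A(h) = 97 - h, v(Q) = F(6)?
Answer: 101 - sqrt(11407) ≈ -5.8036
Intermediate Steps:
F(c) = -4 (F(c) = 0 - 4 = -4)
v(Q) = -4
l = sqrt(11407) ≈ 106.80
A(v(-13)) - l = (97 - 1*(-4)) - sqrt(11407) = (97 + 4) - sqrt(11407) = 101 - sqrt(11407)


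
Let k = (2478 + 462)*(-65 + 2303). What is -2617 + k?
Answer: 6577103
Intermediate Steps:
k = 6579720 (k = 2940*2238 = 6579720)
-2617 + k = -2617 + 6579720 = 6577103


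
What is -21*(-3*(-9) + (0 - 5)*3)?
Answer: -252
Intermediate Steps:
-21*(-3*(-9) + (0 - 5)*3) = -21*(27 - 5*3) = -21*(27 - 15) = -21*12 = -252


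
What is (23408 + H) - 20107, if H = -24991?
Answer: -21690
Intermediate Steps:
(23408 + H) - 20107 = (23408 - 24991) - 20107 = -1583 - 20107 = -21690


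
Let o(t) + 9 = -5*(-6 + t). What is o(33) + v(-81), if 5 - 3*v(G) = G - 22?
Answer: -108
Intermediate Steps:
v(G) = 9 - G/3 (v(G) = 5/3 - (G - 22)/3 = 5/3 - (-22 + G)/3 = 5/3 + (22/3 - G/3) = 9 - G/3)
o(t) = 21 - 5*t (o(t) = -9 - 5*(-6 + t) = -9 + (30 - 5*t) = 21 - 5*t)
o(33) + v(-81) = (21 - 5*33) + (9 - ⅓*(-81)) = (21 - 165) + (9 + 27) = -144 + 36 = -108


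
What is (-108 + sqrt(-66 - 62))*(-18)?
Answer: 1944 - 144*I*sqrt(2) ≈ 1944.0 - 203.65*I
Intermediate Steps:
(-108 + sqrt(-66 - 62))*(-18) = (-108 + sqrt(-128))*(-18) = (-108 + 8*I*sqrt(2))*(-18) = 1944 - 144*I*sqrt(2)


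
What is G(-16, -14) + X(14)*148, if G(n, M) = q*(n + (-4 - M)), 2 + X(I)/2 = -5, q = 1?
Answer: -2078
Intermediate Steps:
X(I) = -14 (X(I) = -4 + 2*(-5) = -4 - 10 = -14)
G(n, M) = -4 + n - M (G(n, M) = 1*(n + (-4 - M)) = 1*(-4 + n - M) = -4 + n - M)
G(-16, -14) + X(14)*148 = (-4 - 16 - 1*(-14)) - 14*148 = (-4 - 16 + 14) - 2072 = -6 - 2072 = -2078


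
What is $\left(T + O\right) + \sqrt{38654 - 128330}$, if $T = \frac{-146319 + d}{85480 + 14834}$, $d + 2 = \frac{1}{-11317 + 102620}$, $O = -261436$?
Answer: $- \frac{1197248808077087}{4579484571} + 6 i \sqrt{2491} \approx -2.6144 \cdot 10^{5} + 299.46 i$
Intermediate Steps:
$d = - \frac{182605}{91303}$ ($d = -2 + \frac{1}{-11317 + 102620} = -2 + \frac{1}{91303} = - \frac{182605}{91303} \approx -2.0$)
$T = - \frac{6679773131}{4579484571}$ ($T = \frac{-146319 - \frac{182605}{91303}}{85480 + 14834} = - \frac{13359546262}{91303 \cdot 100314} = \left(- \frac{13359546262}{91303}\right) \frac{1}{100314} = - \frac{6679773131}{4579484571} \approx -1.4586$)
$\left(T + O\right) + \sqrt{38654 - 128330} = \left(- \frac{6679773131}{4579484571} - 261436\right) + \sqrt{38654 - 128330} = - \frac{1197248808077087}{4579484571} + \sqrt{-89676} = - \frac{1197248808077087}{4579484571} + 6 i \sqrt{2491}$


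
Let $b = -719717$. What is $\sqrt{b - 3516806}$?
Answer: $i \sqrt{4236523} \approx 2058.3 i$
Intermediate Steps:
$\sqrt{b - 3516806} = \sqrt{-719717 - 3516806} = \sqrt{-4236523} = i \sqrt{4236523}$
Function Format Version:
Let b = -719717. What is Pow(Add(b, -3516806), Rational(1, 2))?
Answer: Mul(I, Pow(4236523, Rational(1, 2))) ≈ Mul(2058.3, I)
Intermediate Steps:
Pow(Add(b, -3516806), Rational(1, 2)) = Pow(Add(-719717, -3516806), Rational(1, 2)) = Pow(-4236523, Rational(1, 2)) = Mul(I, Pow(4236523, Rational(1, 2)))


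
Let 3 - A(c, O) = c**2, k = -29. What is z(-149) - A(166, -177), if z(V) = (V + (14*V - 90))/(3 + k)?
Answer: 718703/26 ≈ 27642.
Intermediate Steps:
A(c, O) = 3 - c**2
z(V) = 45/13 - 15*V/26 (z(V) = (V + (14*V - 90))/(3 - 29) = (V + (-90 + 14*V))/(-26) = (-90 + 15*V)*(-1/26) = 45/13 - 15*V/26)
z(-149) - A(166, -177) = (45/13 - 15/26*(-149)) - (3 - 1*166**2) = (45/13 + 2235/26) - (3 - 1*27556) = 2325/26 - (3 - 27556) = 2325/26 - 1*(-27553) = 2325/26 + 27553 = 718703/26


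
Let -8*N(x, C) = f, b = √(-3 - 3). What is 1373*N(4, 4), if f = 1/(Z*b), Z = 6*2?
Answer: 1373*I*√6/576 ≈ 5.8388*I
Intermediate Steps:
Z = 12
b = I*√6 (b = √(-6) = I*√6 ≈ 2.4495*I)
f = -I*√6/72 (f = 1/(12*(I*√6)) = 1/(12*I*√6) = -I*√6/72 ≈ -0.034021*I)
N(x, C) = I*√6/576 (N(x, C) = -(-1)*I*√6/576 = I*√6/576)
1373*N(4, 4) = 1373*(I*√6/576) = 1373*I*√6/576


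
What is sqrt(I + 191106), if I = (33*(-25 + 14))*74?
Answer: 2*sqrt(41061) ≈ 405.27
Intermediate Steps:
I = -26862 (I = (33*(-11))*74 = -363*74 = -26862)
sqrt(I + 191106) = sqrt(-26862 + 191106) = sqrt(164244) = 2*sqrt(41061)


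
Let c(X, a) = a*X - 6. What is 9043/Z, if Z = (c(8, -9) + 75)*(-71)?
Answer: 9043/213 ≈ 42.455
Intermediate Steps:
c(X, a) = -6 + X*a (c(X, a) = X*a - 6 = -6 + X*a)
Z = 213 (Z = ((-6 + 8*(-9)) + 75)*(-71) = ((-6 - 72) + 75)*(-71) = (-78 + 75)*(-71) = -3*(-71) = 213)
9043/Z = 9043/213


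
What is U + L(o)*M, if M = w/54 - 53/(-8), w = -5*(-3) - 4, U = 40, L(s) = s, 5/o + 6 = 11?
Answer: 10115/216 ≈ 46.829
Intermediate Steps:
o = 1 (o = 5/(-6 + 11) = 5/5 = 5*(⅕) = 1)
w = 11 (w = 15 - 4 = 11)
M = 1475/216 (M = 11/54 - 53/(-8) = 11*(1/54) - 53*(-⅛) = 11/54 + 53/8 = 1475/216 ≈ 6.8287)
U + L(o)*M = 40 + 1*(1475/216) = 40 + 1475/216 = 10115/216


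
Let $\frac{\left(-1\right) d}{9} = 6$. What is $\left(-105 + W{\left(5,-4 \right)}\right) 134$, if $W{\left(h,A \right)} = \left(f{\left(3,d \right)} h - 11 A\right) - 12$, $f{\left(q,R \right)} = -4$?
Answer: $-12462$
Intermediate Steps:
$d = -54$ ($d = \left(-9\right) 6 = -54$)
$W{\left(h,A \right)} = -12 - 11 A - 4 h$ ($W{\left(h,A \right)} = \left(- 4 h - 11 A\right) - 12 = \left(- 11 A - 4 h\right) - 12 = -12 - 11 A - 4 h$)
$\left(-105 + W{\left(5,-4 \right)}\right) 134 = \left(-105 - -12\right) 134 = \left(-105 + 12\right) 134 = \left(-93\right) 134 = -12462$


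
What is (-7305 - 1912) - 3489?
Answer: -12706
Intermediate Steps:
(-7305 - 1912) - 3489 = -9217 - 3489 = -12706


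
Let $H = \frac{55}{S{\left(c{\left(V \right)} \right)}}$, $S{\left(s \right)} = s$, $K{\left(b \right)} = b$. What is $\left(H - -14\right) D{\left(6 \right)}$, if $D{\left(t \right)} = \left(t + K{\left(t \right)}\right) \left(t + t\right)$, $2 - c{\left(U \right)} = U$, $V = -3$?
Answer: $3600$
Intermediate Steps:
$c{\left(U \right)} = 2 - U$
$D{\left(t \right)} = 4 t^{2}$ ($D{\left(t \right)} = \left(t + t\right) \left(t + t\right) = 2 t 2 t = 4 t^{2}$)
$H = 11$ ($H = \frac{55}{2 - -3} = \frac{55}{2 + 3} = \frac{55}{5} = 55 \cdot \frac{1}{5} = 11$)
$\left(H - -14\right) D{\left(6 \right)} = \left(11 - -14\right) 4 \cdot 6^{2} = \left(11 + \left(15 - 1\right)\right) 4 \cdot 36 = \left(11 + 14\right) 144 = 25 \cdot 144 = 3600$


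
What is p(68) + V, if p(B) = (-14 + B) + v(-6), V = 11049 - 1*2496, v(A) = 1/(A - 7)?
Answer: 111890/13 ≈ 8606.9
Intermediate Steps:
v(A) = 1/(-7 + A)
V = 8553 (V = 11049 - 2496 = 8553)
p(B) = -183/13 + B (p(B) = (-14 + B) + 1/(-7 - 6) = (-14 + B) + 1/(-13) = (-14 + B) - 1/13 = -183/13 + B)
p(68) + V = (-183/13 + 68) + 8553 = 701/13 + 8553 = 111890/13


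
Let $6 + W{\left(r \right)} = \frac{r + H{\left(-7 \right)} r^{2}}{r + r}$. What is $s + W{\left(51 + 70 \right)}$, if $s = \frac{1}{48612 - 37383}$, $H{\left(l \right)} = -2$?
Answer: $- \frac{2840935}{22458} \approx -126.5$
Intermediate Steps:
$W{\left(r \right)} = -6 + \frac{r - 2 r^{2}}{2 r}$ ($W{\left(r \right)} = -6 + \frac{r - 2 r^{2}}{r + r} = -6 + \frac{r - 2 r^{2}}{2 r}$)
$s = \frac{1}{11229} \approx 8.9055 \cdot 10^{-5}$
$s + W{\left(51 + 70 \right)} = \frac{1}{11229} - \frac{253}{2} = - \frac{2840935}{22458}$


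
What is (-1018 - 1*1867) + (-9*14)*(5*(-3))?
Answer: -995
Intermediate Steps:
(-1018 - 1*1867) + (-9*14)*(5*(-3)) = (-1018 - 1867) - 126*(-15) = -2885 + 1890 = -995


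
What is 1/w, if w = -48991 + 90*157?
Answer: -1/34861 ≈ -2.8685e-5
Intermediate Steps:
w = -34861 (w = -48991 + 14130 = -34861)
1/w = 1/(-34861) = -1/34861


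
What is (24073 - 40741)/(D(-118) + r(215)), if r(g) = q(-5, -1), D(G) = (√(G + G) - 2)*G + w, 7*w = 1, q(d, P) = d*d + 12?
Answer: -4647594/3430685 - 4015599*I*√59/3430685 ≈ -1.3547 - 8.9907*I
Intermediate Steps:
q(d, P) = 12 + d² (q(d, P) = d² + 12 = 12 + d²)
w = ⅐ (w = (⅐)*1 = ⅐ ≈ 0.14286)
D(G) = ⅐ + G*(-2 + √2*√G) (D(G) = (√(G + G) - 2)*G + ⅐ = (√(2*G) - 2)*G + ⅐ = (√2*√G - 2)*G + ⅐ = (-2 + √2*√G)*G + ⅐ = G*(-2 + √2*√G) + ⅐ = ⅐ + G*(-2 + √2*√G))
r(g) = 37 (r(g) = 12 + (-5)² = 12 + 25 = 37)
(24073 - 40741)/(D(-118) + r(215)) = (24073 - 40741)/((⅐ - 2*(-118) + √2*(-118)^(3/2)) + 37) = -16668/((⅐ + 236 + √2*(-118*I*√118)) + 37) = -16668/((⅐ + 236 - 236*I*√59) + 37) = -16668/((1653/7 - 236*I*√59) + 37) = -16668/(1912/7 - 236*I*√59)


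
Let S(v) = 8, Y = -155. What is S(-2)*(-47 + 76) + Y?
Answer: 77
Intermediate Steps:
S(-2)*(-47 + 76) + Y = 8*(-47 + 76) - 155 = 8*29 - 155 = 232 - 155 = 77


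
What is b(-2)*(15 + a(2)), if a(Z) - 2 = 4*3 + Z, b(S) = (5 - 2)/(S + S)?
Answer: -93/4 ≈ -23.250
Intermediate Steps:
b(S) = 3/(2*S) (b(S) = 3/((2*S)) = 3*(1/(2*S)) = 3/(2*S))
a(Z) = 14 + Z (a(Z) = 2 + (4*3 + Z) = 2 + (12 + Z) = 14 + Z)
b(-2)*(15 + a(2)) = ((3/2)/(-2))*(15 + (14 + 2)) = ((3/2)*(-1/2))*(15 + 16) = -3/4*31 = -93/4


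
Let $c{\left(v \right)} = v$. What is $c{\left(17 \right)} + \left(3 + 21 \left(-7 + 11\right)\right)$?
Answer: $104$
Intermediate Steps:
$c{\left(17 \right)} + \left(3 + 21 \left(-7 + 11\right)\right) = 17 + \left(3 + 21 \left(-7 + 11\right)\right) = 17 + \left(3 + 21 \cdot 4\right) = 17 + \left(3 + 84\right) = 17 + 87 = 104$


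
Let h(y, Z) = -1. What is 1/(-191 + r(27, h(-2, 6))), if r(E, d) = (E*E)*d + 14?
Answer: -1/906 ≈ -0.0011038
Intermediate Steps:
r(E, d) = 14 + d*E² (r(E, d) = E²*d + 14 = d*E² + 14 = 14 + d*E²)
1/(-191 + r(27, h(-2, 6))) = 1/(-191 + (14 - 1*27²)) = 1/(-191 + (14 - 1*729)) = 1/(-191 + (14 - 729)) = 1/(-191 - 715) = 1/(-906) = -1/906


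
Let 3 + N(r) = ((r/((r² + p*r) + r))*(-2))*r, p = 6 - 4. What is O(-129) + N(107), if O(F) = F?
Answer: -7367/55 ≈ -133.95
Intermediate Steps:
p = 2
N(r) = -3 - 2*r²/(r² + 3*r) (N(r) = -3 + ((r/((r² + 2*r) + r))*(-2))*r = -3 + ((r/(r² + 3*r))*(-2))*r = -3 + (-2*r/(r² + 3*r))*r = -3 - 2*r²/(r² + 3*r))
O(-129) + N(107) = -129 + (-9 - 5*107)/(3 + 107) = -129 + (-9 - 535)/110 = -129 + (1/110)*(-544) = -129 - 272/55 = -7367/55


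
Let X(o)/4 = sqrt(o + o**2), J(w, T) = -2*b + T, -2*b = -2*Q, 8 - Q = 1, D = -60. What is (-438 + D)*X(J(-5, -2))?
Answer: -7968*sqrt(15) ≈ -30860.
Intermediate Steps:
Q = 7 (Q = 8 - 1*1 = 8 - 1 = 7)
b = 7 (b = -(-1)*7 = -1/2*(-14) = 7)
J(w, T) = -14 + T (J(w, T) = -2*7 + T = -14 + T)
X(o) = 4*sqrt(o + o**2)
(-438 + D)*X(J(-5, -2)) = (-438 - 60)*(4*sqrt((-14 - 2)*(1 + (-14 - 2)))) = -1992*sqrt(-16*(1 - 16)) = -1992*sqrt(-16*(-15)) = -1992*sqrt(240) = -1992*4*sqrt(15) = -7968*sqrt(15)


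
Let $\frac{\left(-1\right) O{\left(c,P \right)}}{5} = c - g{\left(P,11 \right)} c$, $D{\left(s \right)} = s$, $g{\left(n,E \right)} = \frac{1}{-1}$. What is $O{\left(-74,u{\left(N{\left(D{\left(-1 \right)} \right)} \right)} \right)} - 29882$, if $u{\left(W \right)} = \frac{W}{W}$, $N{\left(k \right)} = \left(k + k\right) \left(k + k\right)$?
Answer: $-29142$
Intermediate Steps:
$g{\left(n,E \right)} = -1$
$N{\left(k \right)} = 4 k^{2}$ ($N{\left(k \right)} = 2 k 2 k = 4 k^{2}$)
$u{\left(W \right)} = 1$
$O{\left(c,P \right)} = - 10 c$ ($O{\left(c,P \right)} = - 5 \left(c - - c\right) = - 5 \left(c + c\right) = - 5 \cdot 2 c = - 10 c$)
$O{\left(-74,u{\left(N{\left(D{\left(-1 \right)} \right)} \right)} \right)} - 29882 = \left(-10\right) \left(-74\right) - 29882 = 740 - 29882 = -29142$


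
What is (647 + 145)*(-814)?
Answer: -644688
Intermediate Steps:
(647 + 145)*(-814) = 792*(-814) = -644688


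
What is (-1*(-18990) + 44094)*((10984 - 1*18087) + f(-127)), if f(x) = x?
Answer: -456097320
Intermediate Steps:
(-1*(-18990) + 44094)*((10984 - 1*18087) + f(-127)) = (-1*(-18990) + 44094)*((10984 - 1*18087) - 127) = (18990 + 44094)*((10984 - 18087) - 127) = 63084*(-7103 - 127) = 63084*(-7230) = -456097320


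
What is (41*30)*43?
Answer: 52890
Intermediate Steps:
(41*30)*43 = 1230*43 = 52890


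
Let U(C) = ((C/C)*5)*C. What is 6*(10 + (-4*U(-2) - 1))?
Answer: 294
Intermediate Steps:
U(C) = 5*C (U(C) = (1*5)*C = 5*C)
6*(10 + (-4*U(-2) - 1)) = 6*(10 + (-20*(-2) - 1)) = 6*(10 + (-4*(-10) - 1)) = 6*(10 + (40 - 1)) = 6*(10 + 39) = 6*49 = 294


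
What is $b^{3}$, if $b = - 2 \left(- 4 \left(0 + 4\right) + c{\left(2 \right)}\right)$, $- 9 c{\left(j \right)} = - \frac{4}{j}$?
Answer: $\frac{22906304}{729} \approx 31422.0$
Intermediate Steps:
$c{\left(j \right)} = \frac{4}{9 j}$ ($c{\left(j \right)} = - \frac{\left(-4\right) \frac{1}{j}}{9} = \frac{4}{9 j}$)
$b = \frac{284}{9}$ ($b = - 2 \left(- 4 \left(0 + 4\right) + \frac{4}{9 \cdot 2}\right) = - 2 \left(\left(-4\right) 4 + \frac{4}{9} \cdot \frac{1}{2}\right) = - 2 \left(-16 + \frac{2}{9}\right) = \left(-2\right) \left(- \frac{142}{9}\right) = \frac{284}{9} \approx 31.556$)
$b^{3} = \left(\frac{284}{9}\right)^{3} = \frac{22906304}{729}$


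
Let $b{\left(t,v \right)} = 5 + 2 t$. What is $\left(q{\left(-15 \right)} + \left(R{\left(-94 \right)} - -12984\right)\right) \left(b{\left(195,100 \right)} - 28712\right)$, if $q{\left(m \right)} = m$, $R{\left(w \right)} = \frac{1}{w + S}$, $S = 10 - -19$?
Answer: $- \frac{23870777928}{65} \approx -3.6724 \cdot 10^{8}$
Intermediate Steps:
$S = 29$ ($S = 10 + 19 = 29$)
$R{\left(w \right)} = \frac{1}{29 + w}$ ($R{\left(w \right)} = \frac{1}{w + 29} = \frac{1}{29 + w}$)
$\left(q{\left(-15 \right)} + \left(R{\left(-94 \right)} - -12984\right)\right) \left(b{\left(195,100 \right)} - 28712\right) = \left(-15 + \left(\frac{1}{29 - 94} - -12984\right)\right) \left(\left(5 + 2 \cdot 195\right) - 28712\right) = \left(-15 + \left(\frac{1}{-65} + 12984\right)\right) \left(\left(5 + 390\right) - 28712\right) = \left(-15 + \left(- \frac{1}{65} + 12984\right)\right) \left(395 - 28712\right) = \left(-15 + \frac{843959}{65}\right) \left(-28317\right) = \frac{842984}{65} \left(-28317\right) = - \frac{23870777928}{65}$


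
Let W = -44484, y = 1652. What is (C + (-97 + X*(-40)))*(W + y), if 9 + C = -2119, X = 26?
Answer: 139846480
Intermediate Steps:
C = -2128 (C = -9 - 2119 = -2128)
(C + (-97 + X*(-40)))*(W + y) = (-2128 + (-97 + 26*(-40)))*(-44484 + 1652) = (-2128 + (-97 - 1040))*(-42832) = (-2128 - 1137)*(-42832) = -3265*(-42832) = 139846480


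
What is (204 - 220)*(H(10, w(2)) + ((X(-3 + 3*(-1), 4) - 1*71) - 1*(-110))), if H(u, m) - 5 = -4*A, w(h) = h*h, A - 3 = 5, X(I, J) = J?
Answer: -256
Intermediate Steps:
A = 8 (A = 3 + 5 = 8)
w(h) = h²
H(u, m) = -27 (H(u, m) = 5 - 4*8 = 5 - 32 = -27)
(204 - 220)*(H(10, w(2)) + ((X(-3 + 3*(-1), 4) - 1*71) - 1*(-110))) = (204 - 220)*(-27 + ((4 - 1*71) - 1*(-110))) = -16*(-27 + ((4 - 71) + 110)) = -16*(-27 + (-67 + 110)) = -16*(-27 + 43) = -16*16 = -256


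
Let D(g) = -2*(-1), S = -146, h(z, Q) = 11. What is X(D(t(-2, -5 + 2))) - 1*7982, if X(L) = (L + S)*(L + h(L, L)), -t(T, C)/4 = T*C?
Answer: -9854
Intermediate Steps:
t(T, C) = -4*C*T (t(T, C) = -4*T*C = -4*C*T)
D(g) = 2
X(L) = (-146 + L)*(11 + L) (X(L) = (L - 146)*(L + 11) = (-146 + L)*(11 + L))
X(D(t(-2, -5 + 2))) - 1*7982 = (-1606 + 2**2 - 135*2) - 1*7982 = (-1606 + 4 - 270) - 7982 = -1872 - 7982 = -9854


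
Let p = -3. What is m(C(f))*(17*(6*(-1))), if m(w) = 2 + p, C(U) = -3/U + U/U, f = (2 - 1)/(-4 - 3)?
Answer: 102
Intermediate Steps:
f = -⅐ (f = 1/(-7) = 1*(-⅐) = -⅐ ≈ -0.14286)
C(U) = 1 - 3/U (C(U) = -3/U + 1 = 1 - 3/U)
m(w) = -1 (m(w) = 2 - 3 = -1)
m(C(f))*(17*(6*(-1))) = -17*6*(-1) = -17*(-6) = -1*(-102) = 102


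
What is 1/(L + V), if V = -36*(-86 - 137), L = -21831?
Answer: -1/13803 ≈ -7.2448e-5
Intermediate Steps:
V = 8028 (V = -36*(-223) = 8028)
1/(L + V) = 1/(-21831 + 8028) = 1/(-13803) = -1/13803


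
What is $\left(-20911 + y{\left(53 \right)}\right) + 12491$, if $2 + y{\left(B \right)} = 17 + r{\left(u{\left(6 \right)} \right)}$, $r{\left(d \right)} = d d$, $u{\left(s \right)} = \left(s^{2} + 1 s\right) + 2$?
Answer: $-6469$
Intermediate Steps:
$u{\left(s \right)} = 2 + s + s^{2}$ ($u{\left(s \right)} = \left(s^{2} + s\right) + 2 = \left(s + s^{2}\right) + 2 = 2 + s + s^{2}$)
$r{\left(d \right)} = d^{2}$
$y{\left(B \right)} = 1951$ ($y{\left(B \right)} = -2 + \left(17 + \left(2 + 6 + 6^{2}\right)^{2}\right) = -2 + \left(17 + \left(2 + 6 + 36\right)^{2}\right) = -2 + \left(17 + 44^{2}\right) = -2 + \left(17 + 1936\right) = -2 + 1953 = 1951$)
$\left(-20911 + y{\left(53 \right)}\right) + 12491 = \left(-20911 + 1951\right) + 12491 = -18960 + 12491 = -6469$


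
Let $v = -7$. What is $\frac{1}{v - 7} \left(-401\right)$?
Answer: $\frac{401}{14} \approx 28.643$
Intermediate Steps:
$\frac{1}{v - 7} \left(-401\right) = \frac{1}{-7 - 7} \left(-401\right) = \frac{1}{-14} \left(-401\right) = \left(- \frac{1}{14}\right) \left(-401\right) = \frac{401}{14}$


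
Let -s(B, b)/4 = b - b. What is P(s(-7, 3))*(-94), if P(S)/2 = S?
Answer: 0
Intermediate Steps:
s(B, b) = 0 (s(B, b) = -4*(b - b) = -4*0 = 0)
P(S) = 2*S
P(s(-7, 3))*(-94) = (2*0)*(-94) = 0*(-94) = 0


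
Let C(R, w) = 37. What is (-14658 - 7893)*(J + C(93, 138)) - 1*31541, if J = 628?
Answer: -15027956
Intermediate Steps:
(-14658 - 7893)*(J + C(93, 138)) - 1*31541 = (-14658 - 7893)*(628 + 37) - 1*31541 = -22551*665 - 31541 = -14996415 - 31541 = -15027956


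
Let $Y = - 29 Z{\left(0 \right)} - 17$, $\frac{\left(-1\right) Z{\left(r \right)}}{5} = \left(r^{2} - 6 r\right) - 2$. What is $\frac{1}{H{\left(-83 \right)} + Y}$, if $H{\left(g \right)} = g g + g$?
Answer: $\frac{1}{6499} \approx 0.00015387$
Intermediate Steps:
$Z{\left(r \right)} = 10 - 5 r^{2} + 30 r$ ($Z{\left(r \right)} = - 5 \left(\left(r^{2} - 6 r\right) - 2\right) = - 5 \left(-2 + r^{2} - 6 r\right) = 10 - 5 r^{2} + 30 r$)
$H{\left(g \right)} = g + g^{2}$ ($H{\left(g \right)} = g^{2} + g = g + g^{2}$)
$Y = -307$ ($Y = - 29 \left(10 - 5 \cdot 0^{2} + 30 \cdot 0\right) - 17 = - 29 \left(10 - 0 + 0\right) - 17 = - 29 \left(10 + 0 + 0\right) - 17 = \left(-29\right) 10 - 17 = -290 - 17 = -307$)
$\frac{1}{H{\left(-83 \right)} + Y} = \frac{1}{- 83 \left(1 - 83\right) - 307} = \frac{1}{\left(-83\right) \left(-82\right) - 307} = \frac{1}{6806 - 307} = \frac{1}{6499}$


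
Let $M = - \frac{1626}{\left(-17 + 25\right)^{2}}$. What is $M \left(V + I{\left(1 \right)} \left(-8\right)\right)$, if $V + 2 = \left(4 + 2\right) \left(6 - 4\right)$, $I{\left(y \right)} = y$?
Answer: $- \frac{813}{16} \approx -50.813$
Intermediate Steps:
$M = - \frac{813}{32}$ ($M = - \frac{1626}{8^{2}} = - \frac{1626}{64} = \left(-1626\right) \frac{1}{64} = - \frac{813}{32} \approx -25.406$)
$V = 10$ ($V = -2 + \left(4 + 2\right) \left(6 - 4\right) = -2 + 6 \cdot 2 = -2 + 12 = 10$)
$M \left(V + I{\left(1 \right)} \left(-8\right)\right) = - \frac{813 \left(10 + 1 \left(-8\right)\right)}{32} = - \frac{813 \left(10 - 8\right)}{32} = \left(- \frac{813}{32}\right) 2 = - \frac{813}{16}$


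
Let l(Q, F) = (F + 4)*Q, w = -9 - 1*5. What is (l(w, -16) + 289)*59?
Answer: 26963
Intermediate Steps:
w = -14 (w = -9 - 5 = -14)
l(Q, F) = Q*(4 + F) (l(Q, F) = (4 + F)*Q = Q*(4 + F))
(l(w, -16) + 289)*59 = (-14*(4 - 16) + 289)*59 = (-14*(-12) + 289)*59 = (168 + 289)*59 = 457*59 = 26963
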